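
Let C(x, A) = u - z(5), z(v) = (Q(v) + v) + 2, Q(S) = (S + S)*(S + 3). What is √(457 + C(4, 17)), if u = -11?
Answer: √359 ≈ 18.947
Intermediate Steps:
Q(S) = 2*S*(3 + S) (Q(S) = (2*S)*(3 + S) = 2*S*(3 + S))
z(v) = 2 + v + 2*v*(3 + v) (z(v) = (2*v*(3 + v) + v) + 2 = (v + 2*v*(3 + v)) + 2 = 2 + v + 2*v*(3 + v))
C(x, A) = -98 (C(x, A) = -11 - (2 + 5 + 2*5*(3 + 5)) = -11 - (2 + 5 + 2*5*8) = -11 - (2 + 5 + 80) = -11 - 1*87 = -11 - 87 = -98)
√(457 + C(4, 17)) = √(457 - 98) = √359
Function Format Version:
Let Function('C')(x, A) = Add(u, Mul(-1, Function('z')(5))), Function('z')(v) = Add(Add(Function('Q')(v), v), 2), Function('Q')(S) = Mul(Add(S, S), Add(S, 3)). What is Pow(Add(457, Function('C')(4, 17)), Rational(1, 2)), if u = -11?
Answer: Pow(359, Rational(1, 2)) ≈ 18.947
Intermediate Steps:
Function('Q')(S) = Mul(2, S, Add(3, S)) (Function('Q')(S) = Mul(Mul(2, S), Add(3, S)) = Mul(2, S, Add(3, S)))
Function('z')(v) = Add(2, v, Mul(2, v, Add(3, v))) (Function('z')(v) = Add(Add(Mul(2, v, Add(3, v)), v), 2) = Add(Add(v, Mul(2, v, Add(3, v))), 2) = Add(2, v, Mul(2, v, Add(3, v))))
Function('C')(x, A) = -98 (Function('C')(x, A) = Add(-11, Mul(-1, Add(2, 5, Mul(2, 5, Add(3, 5))))) = Add(-11, Mul(-1, Add(2, 5, Mul(2, 5, 8)))) = Add(-11, Mul(-1, Add(2, 5, 80))) = Add(-11, Mul(-1, 87)) = Add(-11, -87) = -98)
Pow(Add(457, Function('C')(4, 17)), Rational(1, 2)) = Pow(Add(457, -98), Rational(1, 2)) = Pow(359, Rational(1, 2))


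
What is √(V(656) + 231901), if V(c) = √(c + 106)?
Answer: √(231901 + √762) ≈ 481.59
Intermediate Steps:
V(c) = √(106 + c)
√(V(656) + 231901) = √(√(106 + 656) + 231901) = √(√762 + 231901) = √(231901 + √762)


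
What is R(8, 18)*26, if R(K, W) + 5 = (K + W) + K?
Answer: 754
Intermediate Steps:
R(K, W) = -5 + W + 2*K (R(K, W) = -5 + ((K + W) + K) = -5 + (W + 2*K) = -5 + W + 2*K)
R(8, 18)*26 = (-5 + 18 + 2*8)*26 = (-5 + 18 + 16)*26 = 29*26 = 754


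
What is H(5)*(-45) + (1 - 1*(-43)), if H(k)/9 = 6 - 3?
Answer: -1171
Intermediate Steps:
H(k) = 27 (H(k) = 9*(6 - 3) = 9*3 = 27)
H(5)*(-45) + (1 - 1*(-43)) = 27*(-45) + (1 - 1*(-43)) = -1215 + (1 + 43) = -1215 + 44 = -1171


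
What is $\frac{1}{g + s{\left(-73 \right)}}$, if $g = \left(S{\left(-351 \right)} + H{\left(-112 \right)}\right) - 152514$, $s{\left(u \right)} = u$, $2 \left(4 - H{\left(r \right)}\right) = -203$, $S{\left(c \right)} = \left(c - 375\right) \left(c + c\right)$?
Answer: $\frac{2}{714341} \approx 2.7998 \cdot 10^{-6}$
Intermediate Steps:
$S{\left(c \right)} = 2 c \left(-375 + c\right)$ ($S{\left(c \right)} = \left(-375 + c\right) 2 c = 2 c \left(-375 + c\right)$)
$H{\left(r \right)} = \frac{211}{2}$ ($H{\left(r \right)} = 4 - - \frac{203}{2} = 4 + \frac{203}{2} = \frac{211}{2}$)
$g = \frac{714487}{2}$ ($g = \left(2 \left(-351\right) \left(-375 - 351\right) + \frac{211}{2}\right) - 152514 = \left(2 \left(-351\right) \left(-726\right) + \frac{211}{2}\right) - 152514 = \left(509652 + \frac{211}{2}\right) - 152514 = \frac{1019515}{2} - 152514 = \frac{714487}{2} \approx 3.5724 \cdot 10^{5}$)
$\frac{1}{g + s{\left(-73 \right)}} = \frac{1}{\frac{714487}{2} - 73} = \frac{1}{\frac{714341}{2}} = \frac{2}{714341}$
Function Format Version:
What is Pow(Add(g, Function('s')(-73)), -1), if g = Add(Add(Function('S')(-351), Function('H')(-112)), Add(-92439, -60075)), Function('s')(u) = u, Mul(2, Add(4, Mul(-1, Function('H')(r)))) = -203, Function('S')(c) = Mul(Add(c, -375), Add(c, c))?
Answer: Rational(2, 714341) ≈ 2.7998e-6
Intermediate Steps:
Function('S')(c) = Mul(2, c, Add(-375, c)) (Function('S')(c) = Mul(Add(-375, c), Mul(2, c)) = Mul(2, c, Add(-375, c)))
Function('H')(r) = Rational(211, 2) (Function('H')(r) = Add(4, Mul(Rational(-1, 2), -203)) = Add(4, Rational(203, 2)) = Rational(211, 2))
g = Rational(714487, 2) (g = Add(Add(Mul(2, -351, Add(-375, -351)), Rational(211, 2)), Add(-92439, -60075)) = Add(Add(Mul(2, -351, -726), Rational(211, 2)), -152514) = Add(Add(509652, Rational(211, 2)), -152514) = Add(Rational(1019515, 2), -152514) = Rational(714487, 2) ≈ 3.5724e+5)
Pow(Add(g, Function('s')(-73)), -1) = Pow(Add(Rational(714487, 2), -73), -1) = Pow(Rational(714341, 2), -1) = Rational(2, 714341)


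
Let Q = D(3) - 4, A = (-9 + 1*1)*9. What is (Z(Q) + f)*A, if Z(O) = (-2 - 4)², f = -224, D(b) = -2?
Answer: 13536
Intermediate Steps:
A = -72 (A = (-9 + 1)*9 = -8*9 = -72)
Q = -6 (Q = -2 - 4 = -6)
Z(O) = 36 (Z(O) = (-6)² = 36)
(Z(Q) + f)*A = (36 - 224)*(-72) = -188*(-72) = 13536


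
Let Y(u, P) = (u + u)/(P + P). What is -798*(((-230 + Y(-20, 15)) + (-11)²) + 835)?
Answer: -578284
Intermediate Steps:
Y(u, P) = u/P (Y(u, P) = (2*u)/((2*P)) = (2*u)*(1/(2*P)) = u/P)
-798*(((-230 + Y(-20, 15)) + (-11)²) + 835) = -798*(((-230 - 20/15) + (-11)²) + 835) = -798*(((-230 - 20*1/15) + 121) + 835) = -798*(((-230 - 4/3) + 121) + 835) = -798*((-694/3 + 121) + 835) = -798*(-331/3 + 835) = -798*2174/3 = -578284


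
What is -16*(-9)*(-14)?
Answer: -2016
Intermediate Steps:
-16*(-9)*(-14) = 144*(-14) = -2016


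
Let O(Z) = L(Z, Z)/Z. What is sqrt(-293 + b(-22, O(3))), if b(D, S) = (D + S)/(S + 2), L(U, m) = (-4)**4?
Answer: 4*I*sqrt(313483)/131 ≈ 17.096*I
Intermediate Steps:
L(U, m) = 256
O(Z) = 256/Z
b(D, S) = (D + S)/(2 + S)
sqrt(-293 + b(-22, O(3))) = sqrt(-293 + (-22 + 256/3)/(2 + 256/3)) = sqrt(-293 + (190/3)/(262/3)) = sqrt(-293 + (3/262)*(190/3)) = sqrt(-293 + 95/131) = sqrt(-38288/131) = 4*I*sqrt(313483)/131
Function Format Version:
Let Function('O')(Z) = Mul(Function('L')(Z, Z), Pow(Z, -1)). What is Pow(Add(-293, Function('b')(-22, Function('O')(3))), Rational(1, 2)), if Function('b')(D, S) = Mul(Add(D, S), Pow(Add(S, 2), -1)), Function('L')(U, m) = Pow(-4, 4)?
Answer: Mul(Rational(4, 131), I, Pow(313483, Rational(1, 2))) ≈ Mul(17.096, I)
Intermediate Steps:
Function('L')(U, m) = 256
Function('O')(Z) = Mul(256, Pow(Z, -1))
Function('b')(D, S) = Mul(Pow(Add(2, S), -1), Add(D, S)) (Function('b')(D, S) = Mul(Add(D, S), Pow(Add(2, S), -1)) = Mul(Pow(Add(2, S), -1), Add(D, S)))
Pow(Add(-293, Function('b')(-22, Function('O')(3))), Rational(1, 2)) = Pow(Add(-293, Mul(Pow(Add(2, Mul(256, Pow(3, -1))), -1), Add(-22, Mul(256, Pow(3, -1))))), Rational(1, 2)) = Pow(Add(-293, Mul(Pow(Add(2, Mul(256, Rational(1, 3))), -1), Add(-22, Mul(256, Rational(1, 3))))), Rational(1, 2)) = Pow(Add(-293, Mul(Pow(Add(2, Rational(256, 3)), -1), Add(-22, Rational(256, 3)))), Rational(1, 2)) = Pow(Add(-293, Mul(Pow(Rational(262, 3), -1), Rational(190, 3))), Rational(1, 2)) = Pow(Add(-293, Mul(Rational(3, 262), Rational(190, 3))), Rational(1, 2)) = Pow(Add(-293, Rational(95, 131)), Rational(1, 2)) = Pow(Rational(-38288, 131), Rational(1, 2)) = Mul(Rational(4, 131), I, Pow(313483, Rational(1, 2)))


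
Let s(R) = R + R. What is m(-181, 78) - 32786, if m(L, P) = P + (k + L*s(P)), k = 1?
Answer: -60943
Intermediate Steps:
s(R) = 2*R
m(L, P) = 1 + P + 2*L*P (m(L, P) = P + (1 + L*(2*P)) = P + (1 + 2*L*P) = 1 + P + 2*L*P)
m(-181, 78) - 32786 = (1 + 78 + 2*(-181)*78) - 32786 = (1 + 78 - 28236) - 32786 = -28157 - 32786 = -60943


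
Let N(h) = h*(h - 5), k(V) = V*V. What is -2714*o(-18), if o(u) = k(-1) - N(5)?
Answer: -2714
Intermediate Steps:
k(V) = V²
N(h) = h*(-5 + h)
o(u) = 1 (o(u) = (-1)² - 5*(-5 + 5) = 1 - 5*0 = 1 - 1*0 = 1 + 0 = 1)
-2714*o(-18) = -2714*1 = -2714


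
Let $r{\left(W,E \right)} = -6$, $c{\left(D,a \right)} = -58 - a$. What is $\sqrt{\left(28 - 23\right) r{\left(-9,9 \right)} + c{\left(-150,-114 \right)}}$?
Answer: $\sqrt{26} \approx 5.099$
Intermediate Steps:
$\sqrt{\left(28 - 23\right) r{\left(-9,9 \right)} + c{\left(-150,-114 \right)}} = \sqrt{\left(28 - 23\right) \left(-6\right) - -56} = \sqrt{5 \left(-6\right) + \left(-58 + 114\right)} = \sqrt{-30 + 56} = \sqrt{26}$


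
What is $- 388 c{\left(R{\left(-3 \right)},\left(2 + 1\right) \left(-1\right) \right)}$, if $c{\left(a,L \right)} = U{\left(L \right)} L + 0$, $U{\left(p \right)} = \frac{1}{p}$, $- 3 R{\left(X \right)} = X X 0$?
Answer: $-388$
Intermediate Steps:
$R{\left(X \right)} = 0$ ($R{\left(X \right)} = - \frac{X X 0}{3} = - \frac{X^{2} \cdot 0}{3} = \left(- \frac{1}{3}\right) 0 = 0$)
$c{\left(a,L \right)} = 1$ ($c{\left(a,L \right)} = \frac{L}{L} + 0 = 1 + 0 = 1$)
$- 388 c{\left(R{\left(-3 \right)},\left(2 + 1\right) \left(-1\right) \right)} = \left(-388\right) 1 = -388$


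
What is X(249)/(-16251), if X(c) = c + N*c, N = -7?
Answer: 498/5417 ≈ 0.091933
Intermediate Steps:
X(c) = -6*c (X(c) = c - 7*c = -6*c)
X(249)/(-16251) = -6*249/(-16251) = -1494*(-1/16251) = 498/5417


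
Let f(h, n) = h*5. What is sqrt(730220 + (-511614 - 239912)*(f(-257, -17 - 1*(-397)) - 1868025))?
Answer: 68*sqrt(303813970) ≈ 1.1853e+6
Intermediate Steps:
f(h, n) = 5*h
sqrt(730220 + (-511614 - 239912)*(f(-257, -17 - 1*(-397)) - 1868025)) = sqrt(730220 + (-511614 - 239912)*(5*(-257) - 1868025)) = sqrt(730220 - 751526*(-1285 - 1868025)) = sqrt(730220 - 751526*(-1869310)) = sqrt(730220 + 1404835067060) = sqrt(1404835797280) = 68*sqrt(303813970)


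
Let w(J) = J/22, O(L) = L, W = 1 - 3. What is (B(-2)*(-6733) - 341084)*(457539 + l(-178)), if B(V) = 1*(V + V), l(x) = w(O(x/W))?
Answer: -1581118690972/11 ≈ -1.4374e+11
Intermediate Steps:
W = -2
w(J) = J/22 (w(J) = J*(1/22) = J/22)
l(x) = -x/44 (l(x) = (x/(-2))/22 = (x*(-1/2))/22 = (-x/2)/22 = -x/44)
B(V) = 2*V (B(V) = 1*(2*V) = 2*V)
(B(-2)*(-6733) - 341084)*(457539 + l(-178)) = ((2*(-2))*(-6733) - 341084)*(457539 - 1/44*(-178)) = (-4*(-6733) - 341084)*(457539 + 89/22) = (26932 - 341084)*(10065947/22) = -314152*10065947/22 = -1581118690972/11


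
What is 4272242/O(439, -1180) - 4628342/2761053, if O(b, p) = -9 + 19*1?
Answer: 5897920153703/13805265 ≈ 4.2722e+5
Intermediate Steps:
O(b, p) = 10 (O(b, p) = -9 + 19 = 10)
4272242/O(439, -1180) - 4628342/2761053 = 4272242/10 - 4628342/2761053 = 4272242*(⅒) - 4628342*1/2761053 = 2136121/5 - 4628342/2761053 = 5897920153703/13805265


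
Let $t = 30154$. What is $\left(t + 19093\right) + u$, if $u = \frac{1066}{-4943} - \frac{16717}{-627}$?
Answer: $\frac{152711270216}{3099261} \approx 49273.0$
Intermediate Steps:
$u = \frac{81963749}{3099261}$ ($u = 1066 \left(- \frac{1}{4943}\right) - - \frac{16717}{627} = - \frac{1066}{4943} + \frac{16717}{627} = \frac{81963749}{3099261} \approx 26.446$)
$\left(t + 19093\right) + u = \left(30154 + 19093\right) + \frac{81963749}{3099261} = 49247 + \frac{81963749}{3099261} = \frac{152711270216}{3099261}$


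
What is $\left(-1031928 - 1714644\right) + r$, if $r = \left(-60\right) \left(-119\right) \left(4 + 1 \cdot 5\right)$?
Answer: $-2682312$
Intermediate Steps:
$r = 64260$ ($r = 7140 \left(4 + 5\right) = 7140 \cdot 9 = 64260$)
$\left(-1031928 - 1714644\right) + r = \left(-1031928 - 1714644\right) + 64260 = -2746572 + 64260 = -2682312$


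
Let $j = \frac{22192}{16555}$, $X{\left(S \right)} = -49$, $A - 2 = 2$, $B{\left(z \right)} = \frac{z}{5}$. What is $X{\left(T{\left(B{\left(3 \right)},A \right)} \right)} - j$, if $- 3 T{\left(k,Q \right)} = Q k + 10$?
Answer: $- \frac{833387}{16555} \approx -50.341$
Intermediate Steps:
$B{\left(z \right)} = \frac{z}{5}$ ($B{\left(z \right)} = z \frac{1}{5} = \frac{z}{5}$)
$A = 4$ ($A = 2 + 2 = 4$)
$T{\left(k,Q \right)} = - \frac{10}{3} - \frac{Q k}{3}$ ($T{\left(k,Q \right)} = - \frac{Q k + 10}{3} = - \frac{10 + Q k}{3} = - \frac{10}{3} - \frac{Q k}{3}$)
$j = \frac{22192}{16555}$ ($j = 22192 \cdot \frac{1}{16555} = \frac{22192}{16555} \approx 1.3405$)
$X{\left(T{\left(B{\left(3 \right)},A \right)} \right)} - j = -49 - \frac{22192}{16555} = - \frac{833387}{16555}$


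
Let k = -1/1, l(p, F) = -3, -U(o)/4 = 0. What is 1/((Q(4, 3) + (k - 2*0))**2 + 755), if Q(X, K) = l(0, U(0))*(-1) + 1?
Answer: 1/764 ≈ 0.0013089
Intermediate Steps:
U(o) = 0 (U(o) = -4*0 = 0)
Q(X, K) = 4 (Q(X, K) = -3*(-1) + 1 = 3 + 1 = 4)
k = -1 (k = -1*1 = -1)
1/((Q(4, 3) + (k - 2*0))**2 + 755) = 1/((4 + (-1 - 2*0))**2 + 755) = 1/((4 + (-1 + 0))**2 + 755) = 1/((4 - 1)**2 + 755) = 1/(3**2 + 755) = 1/(9 + 755) = 1/764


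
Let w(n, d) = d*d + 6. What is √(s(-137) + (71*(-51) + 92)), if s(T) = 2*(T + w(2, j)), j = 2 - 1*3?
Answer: 3*I*√421 ≈ 61.555*I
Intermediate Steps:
j = -1 (j = 2 - 3 = -1)
w(n, d) = 6 + d² (w(n, d) = d² + 6 = 6 + d²)
s(T) = 14 + 2*T (s(T) = 2*(T + (6 + (-1)²)) = 2*(T + (6 + 1)) = 2*(T + 7) = 2*(7 + T) = 14 + 2*T)
√(s(-137) + (71*(-51) + 92)) = √((14 + 2*(-137)) + (71*(-51) + 92)) = √((14 - 274) + (-3621 + 92)) = √(-260 - 3529) = √(-3789) = 3*I*√421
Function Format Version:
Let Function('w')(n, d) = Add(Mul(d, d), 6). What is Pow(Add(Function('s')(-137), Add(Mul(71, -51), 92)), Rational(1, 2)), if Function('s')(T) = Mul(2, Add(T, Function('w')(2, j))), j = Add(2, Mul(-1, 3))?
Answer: Mul(3, I, Pow(421, Rational(1, 2))) ≈ Mul(61.555, I)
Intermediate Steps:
j = -1 (j = Add(2, -3) = -1)
Function('w')(n, d) = Add(6, Pow(d, 2)) (Function('w')(n, d) = Add(Pow(d, 2), 6) = Add(6, Pow(d, 2)))
Function('s')(T) = Add(14, Mul(2, T)) (Function('s')(T) = Mul(2, Add(T, Add(6, Pow(-1, 2)))) = Mul(2, Add(T, Add(6, 1))) = Mul(2, Add(T, 7)) = Mul(2, Add(7, T)) = Add(14, Mul(2, T)))
Pow(Add(Function('s')(-137), Add(Mul(71, -51), 92)), Rational(1, 2)) = Pow(Add(Add(14, Mul(2, -137)), Add(Mul(71, -51), 92)), Rational(1, 2)) = Pow(Add(Add(14, -274), Add(-3621, 92)), Rational(1, 2)) = Pow(Add(-260, -3529), Rational(1, 2)) = Pow(-3789, Rational(1, 2)) = Mul(3, I, Pow(421, Rational(1, 2)))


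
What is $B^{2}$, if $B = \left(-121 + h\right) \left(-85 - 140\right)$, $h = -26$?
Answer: $1093955625$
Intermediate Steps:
$B = 33075$ ($B = \left(-121 - 26\right) \left(-85 - 140\right) = \left(-147\right) \left(-225\right) = 33075$)
$B^{2} = 33075^{2} = 1093955625$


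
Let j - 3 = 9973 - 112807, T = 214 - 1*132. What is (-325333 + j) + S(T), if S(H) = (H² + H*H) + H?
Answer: -414634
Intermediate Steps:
T = 82 (T = 214 - 132 = 82)
j = -102831 (j = 3 + (9973 - 112807) = 3 - 102834 = -102831)
S(H) = H + 2*H² (S(H) = (H² + H²) + H = 2*H² + H = H + 2*H²)
(-325333 + j) + S(T) = (-325333 - 102831) + 82*(1 + 2*82) = -428164 + 82*(1 + 164) = -428164 + 82*165 = -428164 + 13530 = -414634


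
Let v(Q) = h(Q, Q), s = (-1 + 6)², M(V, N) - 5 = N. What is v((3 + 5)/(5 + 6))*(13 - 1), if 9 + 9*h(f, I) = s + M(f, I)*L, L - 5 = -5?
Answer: 64/3 ≈ 21.333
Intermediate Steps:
L = 0 (L = 5 - 5 = 0)
M(V, N) = 5 + N
s = 25 (s = 5² = 25)
h(f, I) = 16/9 (h(f, I) = -1 + (25 + (5 + I)*0)/9 = -1 + (25 + 0)/9 = -1 + (⅑)*25 = -1 + 25/9 = 16/9)
v(Q) = 16/9
v((3 + 5)/(5 + 6))*(13 - 1) = 16*(13 - 1)/9 = (16/9)*12 = 64/3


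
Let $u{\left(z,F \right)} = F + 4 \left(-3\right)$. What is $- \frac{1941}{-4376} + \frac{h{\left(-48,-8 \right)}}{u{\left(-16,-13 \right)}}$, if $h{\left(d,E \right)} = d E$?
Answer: $- \frac{1631859}{109400} \approx -14.916$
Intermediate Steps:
$h{\left(d,E \right)} = E d$
$u{\left(z,F \right)} = -12 + F$ ($u{\left(z,F \right)} = F - 12 = -12 + F$)
$- \frac{1941}{-4376} + \frac{h{\left(-48,-8 \right)}}{u{\left(-16,-13 \right)}} = - \frac{1941}{-4376} + \frac{\left(-8\right) \left(-48\right)}{-12 - 13} = \left(-1941\right) \left(- \frac{1}{4376}\right) + \frac{384}{-25} = \frac{1941}{4376} + 384 \left(- \frac{1}{25}\right) = \frac{1941}{4376} - \frac{384}{25} = - \frac{1631859}{109400}$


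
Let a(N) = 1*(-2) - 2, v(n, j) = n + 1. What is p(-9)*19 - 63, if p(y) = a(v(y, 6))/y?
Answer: -491/9 ≈ -54.556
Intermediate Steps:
v(n, j) = 1 + n
a(N) = -4 (a(N) = -2 - 2 = -4)
p(y) = -4/y
p(-9)*19 - 63 = -4/(-9)*19 - 63 = -4*(-⅑)*19 - 63 = (4/9)*19 - 63 = 76/9 - 63 = -491/9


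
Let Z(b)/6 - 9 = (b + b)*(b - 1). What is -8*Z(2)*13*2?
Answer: -16224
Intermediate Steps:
Z(b) = 54 + 12*b*(-1 + b) (Z(b) = 54 + 6*((b + b)*(b - 1)) = 54 + 6*((2*b)*(-1 + b)) = 54 + 6*(2*b*(-1 + b)) = 54 + 12*b*(-1 + b))
-8*Z(2)*13*2 = -8*(54 - 12*2 + 12*2²)*13*2 = -8*(54 - 24 + 12*4)*13*2 = -8*(54 - 24 + 48)*13*2 = -8*78*13*2 = -8112*2 = -8*2028 = -16224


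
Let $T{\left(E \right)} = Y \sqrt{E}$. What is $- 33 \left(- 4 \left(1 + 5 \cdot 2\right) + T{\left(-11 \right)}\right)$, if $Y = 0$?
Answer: $1452$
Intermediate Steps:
$T{\left(E \right)} = 0$ ($T{\left(E \right)} = 0 \sqrt{E} = 0$)
$- 33 \left(- 4 \left(1 + 5 \cdot 2\right) + T{\left(-11 \right)}\right) = - 33 \left(- 4 \left(1 + 5 \cdot 2\right) + 0\right) = - 33 \left(- 4 \left(1 + 10\right) + 0\right) = - 33 \left(\left(-4\right) 11 + 0\right) = - 33 \left(-44 + 0\right) = \left(-33\right) \left(-44\right) = 1452$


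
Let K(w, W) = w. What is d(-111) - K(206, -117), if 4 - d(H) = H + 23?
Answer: -114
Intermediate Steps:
d(H) = -19 - H (d(H) = 4 - (H + 23) = 4 - (23 + H) = 4 + (-23 - H) = -19 - H)
d(-111) - K(206, -117) = (-19 - 1*(-111)) - 1*206 = (-19 + 111) - 206 = 92 - 206 = -114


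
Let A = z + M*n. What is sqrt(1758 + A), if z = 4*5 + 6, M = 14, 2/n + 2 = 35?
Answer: 10*sqrt(19437)/33 ≈ 42.247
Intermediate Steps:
n = 2/33 (n = 2/(-2 + 35) = 2/33 ≈ 0.060606)
z = 26 (z = 20 + 6 = 26)
A = 886/33 (A = 26 + 14*(2/33) = 26 + 28/33 = 886/33 ≈ 26.848)
sqrt(1758 + A) = sqrt(1758 + 886/33) = sqrt(58900/33) = 10*sqrt(19437)/33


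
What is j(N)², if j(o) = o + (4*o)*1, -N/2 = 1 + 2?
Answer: 900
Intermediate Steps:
N = -6 (N = -2*(1 + 2) = -2*3 = -6)
j(o) = 5*o (j(o) = o + 4*o = 5*o)
j(N)² = (5*(-6))² = (-30)² = 900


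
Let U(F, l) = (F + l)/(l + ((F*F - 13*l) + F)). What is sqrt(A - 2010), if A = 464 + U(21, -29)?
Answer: I*sqrt(3130670)/45 ≈ 39.319*I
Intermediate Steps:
U(F, l) = (F + l)/(F + F**2 - 12*l) (U(F, l) = (F + l)/(l + ((F**2 - 13*l) + F)) = (F + l)/(l + (F + F**2 - 13*l)) = (F + l)/(F + F**2 - 12*l))
A = 187916/405 (A = 464 + (21 - 29)/(21 + 21**2 - 12*(-29)) = 464 - 8/(21 + 441 + 348) = 464 - 8/810 = 464 + (1/810)*(-8) = 464 - 4/405 = 187916/405 ≈ 463.99)
sqrt(A - 2010) = sqrt(187916/405 - 2010) = sqrt(-626134/405) = I*sqrt(3130670)/45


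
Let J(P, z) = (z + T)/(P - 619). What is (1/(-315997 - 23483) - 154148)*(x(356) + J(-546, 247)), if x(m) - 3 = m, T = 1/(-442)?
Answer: -32334562193807323/584643600 ≈ -5.5306e+7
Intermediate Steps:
T = -1/442 ≈ -0.0022624
J(P, z) = (-1/442 + z)/(-619 + P) (J(P, z) = (z - 1/442)/(P - 619) = (-1/442 + z)/(-619 + P))
x(m) = 3 + m
(1/(-315997 - 23483) - 154148)*(x(356) + J(-546, 247)) = (1/(-315997 - 23483) - 154148)*((3 + 356) + (-1/442 + 247)/(-619 - 546)) = (1/(-339480) - 154148)*(359 + (109173/442)/(-1165)) = (-1/339480 - 154148)*(359 - 1/1165*109173/442) = -52330163041*(359 - 109173/514930)/339480 = -52330163041/339480*184750697/514930 = -32334562193807323/584643600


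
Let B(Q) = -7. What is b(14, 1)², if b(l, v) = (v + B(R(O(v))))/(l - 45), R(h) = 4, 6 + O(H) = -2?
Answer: 36/961 ≈ 0.037461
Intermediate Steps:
O(H) = -8 (O(H) = -6 - 2 = -8)
b(l, v) = (-7 + v)/(-45 + l) (b(l, v) = (v - 7)/(l - 45) = (-7 + v)/(-45 + l))
b(14, 1)² = ((-7 + 1)/(-45 + 14))² = (-6/(-31))² = (-1/31*(-6))² = (6/31)² = 36/961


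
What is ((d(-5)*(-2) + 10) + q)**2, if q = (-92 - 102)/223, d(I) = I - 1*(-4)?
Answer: 6160324/49729 ≈ 123.88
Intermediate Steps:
d(I) = 4 + I (d(I) = I + 4 = 4 + I)
q = -194/223 (q = -194*1/223 = -194/223 ≈ -0.86996)
((d(-5)*(-2) + 10) + q)**2 = (((4 - 5)*(-2) + 10) - 194/223)**2 = ((-1*(-2) + 10) - 194/223)**2 = ((2 + 10) - 194/223)**2 = (12 - 194/223)**2 = (2482/223)**2 = 6160324/49729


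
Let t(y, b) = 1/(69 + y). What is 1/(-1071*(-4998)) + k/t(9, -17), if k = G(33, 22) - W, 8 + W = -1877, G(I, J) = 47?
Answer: 806654289169/5352858 ≈ 1.5070e+5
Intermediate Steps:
W = -1885 (W = -8 - 1877 = -1885)
k = 1932 (k = 47 - 1*(-1885) = 47 + 1885 = 1932)
1/(-1071*(-4998)) + k/t(9, -17) = 1/(-1071*(-4998)) + 1932/(1/(69 + 9)) = -1/1071*(-1/4998) + 1932/(1/78) = 1/5352858 + 1932/(1/78) = 1/5352858 + 1932*78 = 1/5352858 + 150696 = 806654289169/5352858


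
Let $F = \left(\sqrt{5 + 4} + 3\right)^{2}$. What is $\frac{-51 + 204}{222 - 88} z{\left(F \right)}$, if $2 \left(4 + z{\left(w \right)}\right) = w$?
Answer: $\frac{1071}{67} \approx 15.985$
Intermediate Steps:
$F = 36$ ($F = \left(\sqrt{9} + 3\right)^{2} = \left(3 + 3\right)^{2} = 6^{2} = 36$)
$z{\left(w \right)} = -4 + \frac{w}{2}$
$\frac{-51 + 204}{222 - 88} z{\left(F \right)} = \frac{-51 + 204}{222 - 88} \left(-4 + \frac{1}{2} \cdot 36\right) = \frac{153}{134} \left(-4 + 18\right) = 153 \cdot \frac{1}{134} \cdot 14 = \frac{153}{134} \cdot 14 = \frac{1071}{67}$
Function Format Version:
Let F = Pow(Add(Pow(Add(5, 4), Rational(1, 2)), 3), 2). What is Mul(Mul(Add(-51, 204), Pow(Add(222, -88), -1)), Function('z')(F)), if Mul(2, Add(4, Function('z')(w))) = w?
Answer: Rational(1071, 67) ≈ 15.985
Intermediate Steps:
F = 36 (F = Pow(Add(Pow(9, Rational(1, 2)), 3), 2) = Pow(Add(3, 3), 2) = Pow(6, 2) = 36)
Function('z')(w) = Add(-4, Mul(Rational(1, 2), w))
Mul(Mul(Add(-51, 204), Pow(Add(222, -88), -1)), Function('z')(F)) = Mul(Mul(Add(-51, 204), Pow(Add(222, -88), -1)), Add(-4, Mul(Rational(1, 2), 36))) = Mul(Mul(153, Pow(134, -1)), Add(-4, 18)) = Mul(Mul(153, Rational(1, 134)), 14) = Mul(Rational(153, 134), 14) = Rational(1071, 67)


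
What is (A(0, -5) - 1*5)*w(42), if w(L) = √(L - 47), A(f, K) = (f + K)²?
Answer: 20*I*√5 ≈ 44.721*I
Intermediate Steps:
A(f, K) = (K + f)²
w(L) = √(-47 + L)
(A(0, -5) - 1*5)*w(42) = ((-5 + 0)² - 1*5)*√(-47 + 42) = ((-5)² - 5)*√(-5) = (25 - 5)*(I*√5) = 20*(I*√5) = 20*I*√5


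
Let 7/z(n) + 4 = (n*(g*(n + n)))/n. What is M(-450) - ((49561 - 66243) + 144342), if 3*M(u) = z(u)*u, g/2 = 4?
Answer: -459830795/3602 ≈ -1.2766e+5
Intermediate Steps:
g = 8 (g = 2*4 = 8)
z(n) = 7/(-4 + 16*n) (z(n) = 7/(-4 + (n*(8*(n + n)))/n) = 7/(-4 + (n*(8*(2*n)))/n) = 7/(-4 + (n*(16*n))/n) = 7/(-4 + (16*n²)/n) = 7/(-4 + 16*n))
M(u) = 7*u/(12*(-1 + 4*u)) (M(u) = ((7/(4*(-1 + 4*u)))*u)/3 = (7*u/(4*(-1 + 4*u)))/3 = 7*u/(12*(-1 + 4*u)))
M(-450) - ((49561 - 66243) + 144342) = (7/12)*(-450)/(-1 + 4*(-450)) - ((49561 - 66243) + 144342) = (7/12)*(-450)/(-1 - 1800) - (-16682 + 144342) = (7/12)*(-450)/(-1801) - 1*127660 = (7/12)*(-450)*(-1/1801) - 127660 = 525/3602 - 127660 = -459830795/3602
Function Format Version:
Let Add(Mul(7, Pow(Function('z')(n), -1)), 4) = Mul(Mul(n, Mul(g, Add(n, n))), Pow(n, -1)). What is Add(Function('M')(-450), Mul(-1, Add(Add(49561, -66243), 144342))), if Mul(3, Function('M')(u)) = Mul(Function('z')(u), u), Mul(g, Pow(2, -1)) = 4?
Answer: Rational(-459830795, 3602) ≈ -1.2766e+5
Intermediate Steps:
g = 8 (g = Mul(2, 4) = 8)
Function('z')(n) = Mul(7, Pow(Add(-4, Mul(16, n)), -1)) (Function('z')(n) = Mul(7, Pow(Add(-4, Mul(Mul(n, Mul(8, Add(n, n))), Pow(n, -1))), -1)) = Mul(7, Pow(Add(-4, Mul(Mul(n, Mul(8, Mul(2, n))), Pow(n, -1))), -1)) = Mul(7, Pow(Add(-4, Mul(Mul(n, Mul(16, n)), Pow(n, -1))), -1)) = Mul(7, Pow(Add(-4, Mul(Mul(16, Pow(n, 2)), Pow(n, -1))), -1)) = Mul(7, Pow(Add(-4, Mul(16, n)), -1)))
Function('M')(u) = Mul(Rational(7, 12), u, Pow(Add(-1, Mul(4, u)), -1)) (Function('M')(u) = Mul(Rational(1, 3), Mul(Mul(Rational(7, 4), Pow(Add(-1, Mul(4, u)), -1)), u)) = Mul(Rational(1, 3), Mul(Rational(7, 4), u, Pow(Add(-1, Mul(4, u)), -1))) = Mul(Rational(7, 12), u, Pow(Add(-1, Mul(4, u)), -1)))
Add(Function('M')(-450), Mul(-1, Add(Add(49561, -66243), 144342))) = Add(Mul(Rational(7, 12), -450, Pow(Add(-1, Mul(4, -450)), -1)), Mul(-1, Add(Add(49561, -66243), 144342))) = Add(Mul(Rational(7, 12), -450, Pow(Add(-1, -1800), -1)), Mul(-1, Add(-16682, 144342))) = Add(Mul(Rational(7, 12), -450, Pow(-1801, -1)), Mul(-1, 127660)) = Add(Mul(Rational(7, 12), -450, Rational(-1, 1801)), -127660) = Add(Rational(525, 3602), -127660) = Rational(-459830795, 3602)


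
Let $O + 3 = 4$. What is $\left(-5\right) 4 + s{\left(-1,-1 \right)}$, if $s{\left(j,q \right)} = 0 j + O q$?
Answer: $-21$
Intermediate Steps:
$O = 1$ ($O = -3 + 4 = 1$)
$s{\left(j,q \right)} = q$ ($s{\left(j,q \right)} = 0 j + 1 q = 0 + q = q$)
$\left(-5\right) 4 + s{\left(-1,-1 \right)} = \left(-5\right) 4 - 1 = -20 - 1 = -21$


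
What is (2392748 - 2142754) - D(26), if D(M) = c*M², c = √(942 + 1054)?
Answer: 249994 - 1352*√499 ≈ 2.1979e+5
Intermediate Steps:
c = 2*√499 (c = √1996 = 2*√499 ≈ 44.677)
D(M) = 2*√499*M² (D(M) = (2*√499)*M² = 2*√499*M²)
(2392748 - 2142754) - D(26) = (2392748 - 2142754) - 2*√499*26² = 249994 - 2*√499*676 = 249994 - 1352*√499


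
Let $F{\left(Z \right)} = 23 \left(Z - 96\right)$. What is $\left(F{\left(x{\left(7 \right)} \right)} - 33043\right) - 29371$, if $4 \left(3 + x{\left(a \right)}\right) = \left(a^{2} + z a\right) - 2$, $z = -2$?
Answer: $- \frac{258005}{4} \approx -64501.0$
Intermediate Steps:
$x{\left(a \right)} = - \frac{7}{2} - \frac{a}{2} + \frac{a^{2}}{4}$ ($x{\left(a \right)} = -3 + \frac{\left(a^{2} - 2 a\right) - 2}{4} = -3 + \frac{-2 + a^{2} - 2 a}{4} = -3 - \left(\frac{1}{2} + \frac{a}{2} - \frac{a^{2}}{4}\right) = - \frac{7}{2} - \frac{a}{2} + \frac{a^{2}}{4}$)
$F{\left(Z \right)} = -2208 + 23 Z$ ($F{\left(Z \right)} = 23 \left(-96 + Z\right) = -2208 + 23 Z$)
$\left(F{\left(x{\left(7 \right)} \right)} - 33043\right) - 29371 = \left(\left(-2208 + 23 \left(- \frac{7}{2} - \frac{7}{2} + \frac{7^{2}}{4}\right)\right) - 33043\right) - 29371 = \left(\left(-2208 + 23 \left(- \frac{7}{2} - \frac{7}{2} + \frac{1}{4} \cdot 49\right)\right) - 33043\right) - 29371 = \left(\left(-2208 + 23 \left(- \frac{7}{2} - \frac{7}{2} + \frac{49}{4}\right)\right) - 33043\right) - 29371 = \left(\left(-2208 + 23 \cdot \frac{21}{4}\right) - 33043\right) - 29371 = \left(\left(-2208 + \frac{483}{4}\right) - 33043\right) - 29371 = \left(- \frac{8349}{4} - 33043\right) - 29371 = - \frac{140521}{4} - 29371 = - \frac{258005}{4}$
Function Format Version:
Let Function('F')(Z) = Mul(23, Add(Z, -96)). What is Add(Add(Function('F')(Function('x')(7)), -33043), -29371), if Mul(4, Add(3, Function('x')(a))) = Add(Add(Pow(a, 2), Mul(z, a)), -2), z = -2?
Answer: Rational(-258005, 4) ≈ -64501.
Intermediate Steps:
Function('x')(a) = Add(Rational(-7, 2), Mul(Rational(-1, 2), a), Mul(Rational(1, 4), Pow(a, 2))) (Function('x')(a) = Add(-3, Mul(Rational(1, 4), Add(Add(Pow(a, 2), Mul(-2, a)), -2))) = Add(-3, Mul(Rational(1, 4), Add(-2, Pow(a, 2), Mul(-2, a)))) = Add(-3, Add(Rational(-1, 2), Mul(Rational(-1, 2), a), Mul(Rational(1, 4), Pow(a, 2)))) = Add(Rational(-7, 2), Mul(Rational(-1, 2), a), Mul(Rational(1, 4), Pow(a, 2))))
Function('F')(Z) = Add(-2208, Mul(23, Z)) (Function('F')(Z) = Mul(23, Add(-96, Z)) = Add(-2208, Mul(23, Z)))
Add(Add(Function('F')(Function('x')(7)), -33043), -29371) = Add(Add(Add(-2208, Mul(23, Add(Rational(-7, 2), Mul(Rational(-1, 2), 7), Mul(Rational(1, 4), Pow(7, 2))))), -33043), -29371) = Add(Add(Add(-2208, Mul(23, Add(Rational(-7, 2), Rational(-7, 2), Mul(Rational(1, 4), 49)))), -33043), -29371) = Add(Add(Add(-2208, Mul(23, Add(Rational(-7, 2), Rational(-7, 2), Rational(49, 4)))), -33043), -29371) = Add(Add(Add(-2208, Mul(23, Rational(21, 4))), -33043), -29371) = Add(Add(Add(-2208, Rational(483, 4)), -33043), -29371) = Add(Add(Rational(-8349, 4), -33043), -29371) = Add(Rational(-140521, 4), -29371) = Rational(-258005, 4)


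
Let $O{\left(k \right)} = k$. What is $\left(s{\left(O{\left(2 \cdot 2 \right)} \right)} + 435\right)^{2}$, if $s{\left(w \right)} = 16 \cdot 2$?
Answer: $218089$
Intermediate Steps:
$s{\left(w \right)} = 32$
$\left(s{\left(O{\left(2 \cdot 2 \right)} \right)} + 435\right)^{2} = \left(32 + 435\right)^{2} = 467^{2} = 218089$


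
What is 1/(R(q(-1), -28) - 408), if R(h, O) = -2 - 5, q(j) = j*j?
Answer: -1/415 ≈ -0.0024096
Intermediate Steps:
q(j) = j**2
R(h, O) = -7
1/(R(q(-1), -28) - 408) = 1/(-7 - 408) = 1/(-415) = -1/415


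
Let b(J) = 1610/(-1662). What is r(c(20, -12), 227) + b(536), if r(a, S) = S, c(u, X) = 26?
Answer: 187832/831 ≈ 226.03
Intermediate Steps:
b(J) = -805/831 (b(J) = 1610*(-1/1662) = -805/831)
r(c(20, -12), 227) + b(536) = 227 - 805/831 = 187832/831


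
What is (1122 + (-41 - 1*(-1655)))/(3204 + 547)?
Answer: 2736/3751 ≈ 0.72941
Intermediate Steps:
(1122 + (-41 - 1*(-1655)))/(3204 + 547) = (1122 + (-41 + 1655))/3751 = (1122 + 1614)*(1/3751) = 2736*(1/3751) = 2736/3751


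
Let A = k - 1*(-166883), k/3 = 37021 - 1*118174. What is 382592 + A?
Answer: 306016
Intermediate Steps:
k = -243459 (k = 3*(37021 - 1*118174) = 3*(37021 - 118174) = 3*(-81153) = -243459)
A = -76576 (A = -243459 - 1*(-166883) = -243459 + 166883 = -76576)
382592 + A = 382592 - 76576 = 306016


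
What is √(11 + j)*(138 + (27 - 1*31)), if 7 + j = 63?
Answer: 134*√67 ≈ 1096.8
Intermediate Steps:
j = 56 (j = -7 + 63 = 56)
√(11 + j)*(138 + (27 - 1*31)) = √(11 + 56)*(138 + (27 - 1*31)) = √67*(138 + (27 - 31)) = √67*(138 - 4) = √67*134 = 134*√67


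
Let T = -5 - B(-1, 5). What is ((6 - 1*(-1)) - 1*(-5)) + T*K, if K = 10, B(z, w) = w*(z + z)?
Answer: 62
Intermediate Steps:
B(z, w) = 2*w*z (B(z, w) = w*(2*z) = 2*w*z)
T = 5 (T = -5 - 2*5*(-1) = -5 - 1*(-10) = -5 + 10 = 5)
((6 - 1*(-1)) - 1*(-5)) + T*K = ((6 - 1*(-1)) - 1*(-5)) + 5*10 = ((6 + 1) + 5) + 50 = (7 + 5) + 50 = 12 + 50 = 62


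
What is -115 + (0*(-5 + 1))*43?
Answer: -115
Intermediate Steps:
-115 + (0*(-5 + 1))*43 = -115 + (0*(-4))*43 = -115 + 0*43 = -115 + 0 = -115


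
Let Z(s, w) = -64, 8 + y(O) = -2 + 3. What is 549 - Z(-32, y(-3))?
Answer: 613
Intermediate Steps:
y(O) = -7 (y(O) = -8 + (-2 + 3) = -8 + 1 = -7)
549 - Z(-32, y(-3)) = 549 - 1*(-64) = 549 + 64 = 613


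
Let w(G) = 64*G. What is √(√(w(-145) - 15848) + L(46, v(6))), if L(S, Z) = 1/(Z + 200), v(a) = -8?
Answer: √(3 + 3456*I*√698)/24 ≈ 8.9029 + 8.9026*I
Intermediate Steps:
L(S, Z) = 1/(200 + Z)
√(√(w(-145) - 15848) + L(46, v(6))) = √(√(64*(-145) - 15848) + 1/(200 - 8)) = √(√(-9280 - 15848) + 1/192) = √(√(-25128) + 1/192) = √(6*I*√698 + 1/192) = √(1/192 + 6*I*√698)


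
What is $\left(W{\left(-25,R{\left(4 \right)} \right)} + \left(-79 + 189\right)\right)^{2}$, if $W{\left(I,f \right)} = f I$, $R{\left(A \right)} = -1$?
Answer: $18225$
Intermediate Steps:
$W{\left(I,f \right)} = I f$
$\left(W{\left(-25,R{\left(4 \right)} \right)} + \left(-79 + 189\right)\right)^{2} = \left(\left(-25\right) \left(-1\right) + \left(-79 + 189\right)\right)^{2} = \left(25 + 110\right)^{2} = 135^{2} = 18225$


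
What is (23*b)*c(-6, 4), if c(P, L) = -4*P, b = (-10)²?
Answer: 55200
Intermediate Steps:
b = 100
(23*b)*c(-6, 4) = (23*100)*(-4*(-6)) = 2300*24 = 55200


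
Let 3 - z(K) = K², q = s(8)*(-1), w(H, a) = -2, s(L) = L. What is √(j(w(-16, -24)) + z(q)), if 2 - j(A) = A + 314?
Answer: I*√371 ≈ 19.261*I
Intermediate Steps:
q = -8 (q = 8*(-1) = -8)
j(A) = -312 - A (j(A) = 2 - (A + 314) = 2 - (314 + A) = 2 + (-314 - A) = -312 - A)
z(K) = 3 - K²
√(j(w(-16, -24)) + z(q)) = √((-312 - 1*(-2)) + (3 - 1*(-8)²)) = √((-312 + 2) + (3 - 1*64)) = √(-310 + (3 - 64)) = √(-310 - 61) = √(-371) = I*√371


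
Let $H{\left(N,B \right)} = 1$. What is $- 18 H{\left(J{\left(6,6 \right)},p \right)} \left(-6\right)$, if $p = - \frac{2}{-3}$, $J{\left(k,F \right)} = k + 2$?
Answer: $108$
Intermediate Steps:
$J{\left(k,F \right)} = 2 + k$
$p = \frac{2}{3}$ ($p = \left(-2\right) \left(- \frac{1}{3}\right) = \frac{2}{3} \approx 0.66667$)
$- 18 H{\left(J{\left(6,6 \right)},p \right)} \left(-6\right) = \left(-18\right) 1 \left(-6\right) = \left(-18\right) \left(-6\right) = 108$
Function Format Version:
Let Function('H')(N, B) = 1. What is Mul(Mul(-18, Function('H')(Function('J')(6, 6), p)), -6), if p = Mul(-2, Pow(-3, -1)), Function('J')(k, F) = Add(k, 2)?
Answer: 108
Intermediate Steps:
Function('J')(k, F) = Add(2, k)
p = Rational(2, 3) (p = Mul(-2, Rational(-1, 3)) = Rational(2, 3) ≈ 0.66667)
Mul(Mul(-18, Function('H')(Function('J')(6, 6), p)), -6) = Mul(Mul(-18, 1), -6) = Mul(-18, -6) = 108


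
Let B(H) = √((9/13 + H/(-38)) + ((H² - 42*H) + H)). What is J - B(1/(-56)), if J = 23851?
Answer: 23851 - 71*√54093/13832 ≈ 23850.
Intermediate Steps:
B(H) = √(9/13 + H² - 1559*H/38) (B(H) = √((9*(1/13) + H*(-1/38)) + (H² - 41*H)) = √((9/13 - H/38) + (H² - 41*H)) = √(9/13 + H² - 1559*H/38))
J - B(1/(-56)) = 23851 - √(168948 - 10011898/(-56) + 244036*(1/(-56))²)/494 = 23851 - √(168948 - 10011898*(-1/56) + 244036*(-1/56)²)/494 = 23851 - √(168948 + 5005949/28 + 244036*(1/3136))/494 = 23851 - √(168948 + 5005949/28 + 61009/784)/494 = 23851 - √(272682813/784)/494 = 23851 - 71*√54093/28/494 = 23851 - 71*√54093/13832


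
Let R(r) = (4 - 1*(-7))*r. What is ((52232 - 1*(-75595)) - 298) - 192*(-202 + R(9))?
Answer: 147305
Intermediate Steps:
R(r) = 11*r (R(r) = (4 + 7)*r = 11*r)
((52232 - 1*(-75595)) - 298) - 192*(-202 + R(9)) = ((52232 - 1*(-75595)) - 298) - 192*(-202 + 11*9) = ((52232 + 75595) - 298) - 192*(-202 + 99) = (127827 - 298) - 192*(-103) = 127529 + 19776 = 147305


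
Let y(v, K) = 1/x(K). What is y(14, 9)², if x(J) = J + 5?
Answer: 1/196 ≈ 0.0051020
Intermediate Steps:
x(J) = 5 + J
y(v, K) = 1/(5 + K)
y(14, 9)² = (1/(5 + 9))² = (1/14)² = 1/196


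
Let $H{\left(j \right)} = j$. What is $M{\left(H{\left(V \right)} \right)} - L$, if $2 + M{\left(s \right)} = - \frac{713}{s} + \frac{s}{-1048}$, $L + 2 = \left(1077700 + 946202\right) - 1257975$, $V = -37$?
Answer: $- \frac{29698836759}{38776} \approx -7.6591 \cdot 10^{5}$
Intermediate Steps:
$L = 765925$ ($L = -2 + \left(\left(1077700 + 946202\right) - 1257975\right) = -2 + \left(2023902 - 1257975\right) = -2 + 765927 = 765925$)
$M{\left(s \right)} = -2 - \frac{713}{s} - \frac{s}{1048}$ ($M{\left(s \right)} = -2 + \left(- \frac{713}{s} + \frac{s}{-1048}\right) = -2 + \left(- \frac{713}{s} + s \left(- \frac{1}{1048}\right)\right) = -2 - \left(\frac{713}{s} + \frac{s}{1048}\right) = -2 - \frac{713}{s} - \frac{s}{1048}$)
$M{\left(H{\left(V \right)} \right)} - L = \left(-2 - \frac{713}{-37} - - \frac{37}{1048}\right) - 765925 = \left(-2 - - \frac{713}{37} + \frac{37}{1048}\right) - 765925 = \left(-2 + \frac{713}{37} + \frac{37}{1048}\right) - 765925 = \frac{671041}{38776} - 765925 = - \frac{29698836759}{38776}$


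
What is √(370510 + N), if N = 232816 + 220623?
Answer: √823949 ≈ 907.72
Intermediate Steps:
N = 453439
√(370510 + N) = √(370510 + 453439) = √823949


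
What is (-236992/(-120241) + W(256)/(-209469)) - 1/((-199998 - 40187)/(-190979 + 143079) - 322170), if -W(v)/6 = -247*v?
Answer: 318453522274723172/1993203212839253393 ≈ 0.15977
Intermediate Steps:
W(v) = 1482*v (W(v) = -(-1482)*v = 1482*v)
(-236992/(-120241) + W(256)/(-209469)) - 1/((-199998 - 40187)/(-190979 + 143079) - 322170) = (-236992/(-120241) + (1482*256)/(-209469)) - 1/((-199998 - 40187)/(-190979 + 143079) - 322170) = (-236992*(-1/120241) + 379392*(-1/209469)) - 1/(-240185/(-47900) - 322170) = (236992/120241 - 9728/5371) - 1/(-240185*(-1/47900) - 322170) = 103179584/645814411 - 1/(48037/9580 - 322170) = 103179584/645814411 - 1/(-3086340563/9580) = 103179584/645814411 - 1*(-9580/3086340563) = 103179584/645814411 + 9580/3086340563 = 318453522274723172/1993203212839253393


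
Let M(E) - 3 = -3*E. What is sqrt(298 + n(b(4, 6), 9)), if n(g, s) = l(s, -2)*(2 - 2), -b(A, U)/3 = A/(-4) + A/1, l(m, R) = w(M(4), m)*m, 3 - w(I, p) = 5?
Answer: sqrt(298) ≈ 17.263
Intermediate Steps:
M(E) = 3 - 3*E
w(I, p) = -2 (w(I, p) = 3 - 1*5 = 3 - 5 = -2)
l(m, R) = -2*m
b(A, U) = -9*A/4 (b(A, U) = -3*(A/(-4) + A/1) = -3*(A*(-1/4) + A*1) = -3*(-A/4 + A) = -9*A/4)
n(g, s) = 0 (n(g, s) = (-2*s)*(2 - 2) = -2*s*0 = 0)
sqrt(298 + n(b(4, 6), 9)) = sqrt(298 + 0) = sqrt(298)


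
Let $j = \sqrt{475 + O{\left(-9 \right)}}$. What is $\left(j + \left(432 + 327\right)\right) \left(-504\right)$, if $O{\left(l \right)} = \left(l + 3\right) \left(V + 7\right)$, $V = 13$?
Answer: $-382536 - 504 \sqrt{355} \approx -3.9203 \cdot 10^{5}$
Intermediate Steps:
$O{\left(l \right)} = 60 + 20 l$ ($O{\left(l \right)} = \left(l + 3\right) \left(13 + 7\right) = \left(3 + l\right) 20 = 60 + 20 l$)
$j = \sqrt{355}$ ($j = \sqrt{475 + \left(60 + 20 \left(-9\right)\right)} = \sqrt{475 + \left(60 - 180\right)} = \sqrt{475 - 120} = \sqrt{355} \approx 18.841$)
$\left(j + \left(432 + 327\right)\right) \left(-504\right) = \left(\sqrt{355} + \left(432 + 327\right)\right) \left(-504\right) = \left(\sqrt{355} + 759\right) \left(-504\right) = \left(759 + \sqrt{355}\right) \left(-504\right) = -382536 - 504 \sqrt{355}$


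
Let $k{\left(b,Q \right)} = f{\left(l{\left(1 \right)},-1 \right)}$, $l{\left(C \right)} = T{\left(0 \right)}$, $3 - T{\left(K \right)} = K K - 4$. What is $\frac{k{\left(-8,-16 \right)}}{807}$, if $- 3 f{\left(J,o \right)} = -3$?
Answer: $\frac{1}{807} \approx 0.0012392$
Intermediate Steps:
$T{\left(K \right)} = 7 - K^{2}$ ($T{\left(K \right)} = 3 - \left(K K - 4\right) = 3 - \left(K^{2} - 4\right) = 3 - \left(-4 + K^{2}\right) = 7 - K^{2}$)
$l{\left(C \right)} = 7$ ($l{\left(C \right)} = 7 - 0^{2} = 7 - 0 = 7 + 0 = 7$)
$f{\left(J,o \right)} = 1$ ($f{\left(J,o \right)} = \left(- \frac{1}{3}\right) \left(-3\right) = 1$)
$k{\left(b,Q \right)} = 1$
$\frac{k{\left(-8,-16 \right)}}{807} = 1 \cdot \frac{1}{807} = \frac{1}{807}$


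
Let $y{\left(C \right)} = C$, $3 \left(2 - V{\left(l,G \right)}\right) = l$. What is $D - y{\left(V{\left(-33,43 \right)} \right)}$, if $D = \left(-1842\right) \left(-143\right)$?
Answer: $263393$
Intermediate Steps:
$V{\left(l,G \right)} = 2 - \frac{l}{3}$
$D = 263406$
$D - y{\left(V{\left(-33,43 \right)} \right)} = 263406 - \left(2 - -11\right) = 263406 - \left(2 + 11\right) = 263406 - 13 = 263393$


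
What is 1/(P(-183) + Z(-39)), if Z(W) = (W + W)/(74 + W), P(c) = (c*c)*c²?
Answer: 35/39252959157 ≈ 8.9165e-10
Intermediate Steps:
P(c) = c⁴ (P(c) = c²*c² = c⁴)
Z(W) = 2*W/(74 + W) (Z(W) = (2*W)/(74 + W) = 2*W/(74 + W))
1/(P(-183) + Z(-39)) = 1/((-183)⁴ + 2*(-39)/(74 - 39)) = 1/(1121513121 + 2*(-39)/35) = 1/(1121513121 + 2*(-39)*(1/35)) = 1/(1121513121 - 78/35) = 1/(39252959157/35) = 35/39252959157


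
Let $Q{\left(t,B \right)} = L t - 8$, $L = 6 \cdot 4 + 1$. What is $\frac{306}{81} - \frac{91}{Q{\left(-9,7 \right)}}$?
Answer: $\frac{8741}{2097} \approx 4.1683$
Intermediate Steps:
$L = 25$ ($L = 24 + 1 = 25$)
$Q{\left(t,B \right)} = -8 + 25 t$ ($Q{\left(t,B \right)} = 25 t - 8 = -8 + 25 t$)
$\frac{306}{81} - \frac{91}{Q{\left(-9,7 \right)}} = \frac{306}{81} - \frac{91}{-8 + 25 \left(-9\right)} = 306 \cdot \frac{1}{81} - \frac{91}{-8 - 225} = \frac{34}{9} - \frac{91}{-233} = \frac{34}{9} - - \frac{91}{233} = \frac{34}{9} + \frac{91}{233} = \frac{8741}{2097}$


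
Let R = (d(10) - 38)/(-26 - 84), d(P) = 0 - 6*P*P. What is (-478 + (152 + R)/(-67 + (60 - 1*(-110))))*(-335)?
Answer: 16440527/103 ≈ 1.5962e+5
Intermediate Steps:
d(P) = -6*P² (d(P) = 0 - 6*P² = -6*P²)
R = 29/5 (R = (-6*10² - 38)/(-26 - 84) = (-6*100 - 38)/(-110) = (-600 - 38)*(-1/110) = -638*(-1/110) = 29/5 ≈ 5.8000)
(-478 + (152 + R)/(-67 + (60 - 1*(-110))))*(-335) = (-478 + (152 + 29/5)/(-67 + (60 - 1*(-110))))*(-335) = (-478 + 789/(5*(-67 + (60 + 110))))*(-335) = (-478 + 789/(5*(-67 + 170)))*(-335) = (-478 + (789/5)/103)*(-335) = (-478 + (789/5)*(1/103))*(-335) = (-478 + 789/515)*(-335) = -245381/515*(-335) = 16440527/103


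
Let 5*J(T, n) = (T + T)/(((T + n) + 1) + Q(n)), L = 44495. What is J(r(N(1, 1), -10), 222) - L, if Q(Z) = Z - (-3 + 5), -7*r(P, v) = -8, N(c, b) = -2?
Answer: -691674759/15545 ≈ -44495.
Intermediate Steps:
r(P, v) = 8/7 (r(P, v) = -⅐*(-8) = 8/7)
Q(Z) = -2 + Z (Q(Z) = Z - 1*2 = Z - 2 = -2 + Z)
J(T, n) = 2*T/(5*(-1 + T + 2*n)) (J(T, n) = ((T + T)/(((T + n) + 1) + (-2 + n)))/5 = ((2*T)/((1 + T + n) + (-2 + n)))/5 = ((2*T)/(-1 + T + 2*n))/5 = (2*T/(-1 + T + 2*n))/5 = 2*T/(5*(-1 + T + 2*n)))
J(r(N(1, 1), -10), 222) - L = (⅖)*(8/7)/(-1 + 8/7 + 2*222) - 1*44495 = (⅖)*(8/7)/(-1 + 8/7 + 444) - 44495 = (⅖)*(8/7)/(3109/7) - 44495 = (⅖)*(8/7)*(7/3109) - 44495 = 16/15545 - 44495 = -691674759/15545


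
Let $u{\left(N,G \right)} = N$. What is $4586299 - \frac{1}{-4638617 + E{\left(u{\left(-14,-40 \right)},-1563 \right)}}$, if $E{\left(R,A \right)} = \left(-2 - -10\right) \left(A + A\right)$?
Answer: $\frac{21388778673876}{4663625} \approx 4.5863 \cdot 10^{6}$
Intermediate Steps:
$E{\left(R,A \right)} = 16 A$ ($E{\left(R,A \right)} = \left(-2 + 10\right) 2 A = 8 \cdot 2 A = 16 A$)
$4586299 - \frac{1}{-4638617 + E{\left(u{\left(-14,-40 \right)},-1563 \right)}} = 4586299 - \frac{1}{-4638617 + 16 \left(-1563\right)} = 4586299 - \frac{1}{-4638617 - 25008} = 4586299 - \frac{1}{-4663625} = 4586299 - - \frac{1}{4663625} = 4586299 + \frac{1}{4663625} = \frac{21388778673876}{4663625}$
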